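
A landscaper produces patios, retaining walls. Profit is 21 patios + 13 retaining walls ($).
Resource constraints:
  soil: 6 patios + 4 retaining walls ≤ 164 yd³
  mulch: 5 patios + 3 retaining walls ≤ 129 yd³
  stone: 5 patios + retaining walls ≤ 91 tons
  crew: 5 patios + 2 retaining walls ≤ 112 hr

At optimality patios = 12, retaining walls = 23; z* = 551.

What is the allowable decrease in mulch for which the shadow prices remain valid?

6

Binding constraints: soil, mulch. The basis is B = [[6,4],[5,3]] with det -2.
Per unit decrease in mulch, x* moves by d = (-2, 3).
The basis stays optimal until patios reaches 0; allowable decrease = 6 yd³.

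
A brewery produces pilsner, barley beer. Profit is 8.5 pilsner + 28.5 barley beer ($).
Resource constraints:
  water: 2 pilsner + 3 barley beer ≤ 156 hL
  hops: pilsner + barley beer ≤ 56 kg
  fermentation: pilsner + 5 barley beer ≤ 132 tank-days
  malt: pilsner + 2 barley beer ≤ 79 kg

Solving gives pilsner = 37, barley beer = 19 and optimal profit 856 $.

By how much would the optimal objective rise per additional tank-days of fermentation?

Check each constraint at x*: water 131/156 (slack 25); hops 56/56 (tight); fermentation 132/132 (tight); malt 75/79 (slack 4).
By complementary slackness, y = 0 for the non-binding constraints.
The binding rows give the dual system: 1·y_hops + 1·y_fermentation = 8.5 and 1·y_hops + 5·y_fermentation = 28.5.
Solving: y_hops = 3.5, y_fermentation = 5.
Shadow price of fermentation = 5.

5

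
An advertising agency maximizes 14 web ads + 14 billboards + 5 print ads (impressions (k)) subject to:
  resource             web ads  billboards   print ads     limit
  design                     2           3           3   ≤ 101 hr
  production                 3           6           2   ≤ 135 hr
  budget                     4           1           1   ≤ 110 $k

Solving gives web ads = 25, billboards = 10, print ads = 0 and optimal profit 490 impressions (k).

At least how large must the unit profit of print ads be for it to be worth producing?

6

At the optimum: design uses 80 of 101 (slack = 21); production uses 135 of 135 (binding); budget uses 110 of 110 (binding).
By complementary slackness, y = 0 for the non-binding constraint.
The binding rows give the dual system: 3·y_production + 4·y_budget = 14 and 6·y_production + 1·y_budget = 14.
→ y_production = 2 and y_budget = 2.
print ads enters the basis when its profit ≥ yᵀa₃ = 2·2 + 2·1 = 6.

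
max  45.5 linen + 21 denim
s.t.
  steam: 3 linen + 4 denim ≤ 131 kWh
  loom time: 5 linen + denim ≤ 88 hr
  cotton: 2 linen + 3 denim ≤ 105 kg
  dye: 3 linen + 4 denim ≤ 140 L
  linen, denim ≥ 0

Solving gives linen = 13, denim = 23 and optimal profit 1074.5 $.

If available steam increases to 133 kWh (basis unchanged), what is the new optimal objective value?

Binding: steam and loom time. Non-binding: cotton (10 unused), dye (9 unused).
Slack constraints have shadow price 0 (complementary slackness).
From A_Bᵀ y = c: 3·y_steam + 5·y_loom time = 45.5; 4·y_steam + 1·y_loom time = 21.
Solving: y_steam = 3.5, y_loom time = 7.
Δz = y_steam·Δb = 3.5 × (2) = 7, so new z* = 1074.5 + 7 = 1081.5.

1081.5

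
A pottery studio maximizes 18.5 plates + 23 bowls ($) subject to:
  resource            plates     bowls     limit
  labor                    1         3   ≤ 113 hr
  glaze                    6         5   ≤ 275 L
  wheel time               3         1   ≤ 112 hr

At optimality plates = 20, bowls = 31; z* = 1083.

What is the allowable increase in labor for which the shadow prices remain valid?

Binding constraints: labor, glaze. The basis is B = [[1,3],[6,5]] with det -13.
Per unit increase in labor, x* moves by d = (-0.3846, 0.4615).
The basis stays optimal until plates reaches 0; allowable increase = 52 hr.

52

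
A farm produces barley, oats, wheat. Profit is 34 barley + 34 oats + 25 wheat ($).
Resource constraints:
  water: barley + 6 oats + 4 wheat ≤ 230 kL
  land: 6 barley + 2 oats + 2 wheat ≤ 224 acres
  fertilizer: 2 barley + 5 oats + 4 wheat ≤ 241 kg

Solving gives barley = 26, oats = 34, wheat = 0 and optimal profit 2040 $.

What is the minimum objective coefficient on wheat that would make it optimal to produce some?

Binding: water and land. Non-binding: fertilizer (19 unused).
Since fertilizer is not tight, its dual is 0.
The binding rows give the dual system: 1·y_water + 6·y_land = 34 and 6·y_water + 2·y_land = 34.
This yields shadow prices y_water = 4, y_land = 5.
wheat enters the basis when its profit ≥ yᵀa₃ = 4·4 + 5·2 = 26.

26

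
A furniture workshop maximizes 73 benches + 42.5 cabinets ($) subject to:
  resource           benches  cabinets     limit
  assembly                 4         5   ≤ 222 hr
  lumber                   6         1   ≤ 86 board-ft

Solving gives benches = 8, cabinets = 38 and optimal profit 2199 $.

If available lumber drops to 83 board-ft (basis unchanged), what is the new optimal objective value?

Both assembly and lumber are binding at x*.
Dual feasibility on the basic columns requires 4·y_assembly + 6·y_lumber = 73, 5·y_assembly + 1·y_lumber = 42.5.
→ y_assembly = 7 and y_lumber = 7.5.
Δz = y_lumber·Δb = 7.5 × (-3) = -22.5, so new z* = 2199 − 22.5 = 2176.5.

2176.5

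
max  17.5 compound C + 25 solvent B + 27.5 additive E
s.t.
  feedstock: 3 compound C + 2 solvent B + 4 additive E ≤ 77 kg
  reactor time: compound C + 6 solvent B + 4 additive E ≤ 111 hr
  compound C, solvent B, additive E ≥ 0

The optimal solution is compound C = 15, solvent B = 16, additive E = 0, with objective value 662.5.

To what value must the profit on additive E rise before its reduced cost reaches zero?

30

At the optimum: feedstock uses 77 of 77 (binding); reactor time uses 111 of 111 (binding).
Dual feasibility on the basic columns requires 3·y_feedstock + 1·y_reactor time = 17.5, 2·y_feedstock + 6·y_reactor time = 25.
→ y_feedstock = 5 and y_reactor time = 2.5.
additive E enters the basis when its profit ≥ yᵀa₃ = 5·4 + 2.5·4 = 30.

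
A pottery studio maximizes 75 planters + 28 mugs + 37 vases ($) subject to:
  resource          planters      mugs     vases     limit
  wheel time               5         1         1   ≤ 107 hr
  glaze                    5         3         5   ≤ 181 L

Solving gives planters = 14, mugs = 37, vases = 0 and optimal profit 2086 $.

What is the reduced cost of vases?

Both wheel time and glaze are binding at x*.
The binding rows give the dual system: 5·y_wheel time + 5·y_glaze = 75 and 1·y_wheel time + 3·y_glaze = 28.
This yields shadow prices y_wheel time = 8.5, y_glaze = 6.5.
Reduced cost of vases: c₃ − yᵀa₃ = 37 − (8.5·1 + 6.5·5) = 37 − 41 = -4.

-4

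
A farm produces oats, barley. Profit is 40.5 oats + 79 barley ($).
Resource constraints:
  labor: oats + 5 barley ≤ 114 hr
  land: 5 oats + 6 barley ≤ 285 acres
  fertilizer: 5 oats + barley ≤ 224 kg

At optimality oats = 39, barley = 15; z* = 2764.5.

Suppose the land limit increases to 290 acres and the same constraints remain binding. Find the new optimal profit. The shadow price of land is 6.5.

Δb = 5, so new z* = 2764.5 + (6.5)·(5) = 2764.5 + 32.5 = 2797.

2797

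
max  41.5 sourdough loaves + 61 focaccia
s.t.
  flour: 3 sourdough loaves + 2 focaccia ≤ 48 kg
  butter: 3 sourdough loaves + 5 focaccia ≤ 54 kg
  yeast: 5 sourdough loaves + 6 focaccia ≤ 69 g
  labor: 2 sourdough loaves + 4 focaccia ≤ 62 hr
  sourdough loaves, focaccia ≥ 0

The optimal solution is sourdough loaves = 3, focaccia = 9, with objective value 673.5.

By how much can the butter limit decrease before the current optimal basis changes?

Binding constraints: butter, yeast. The basis is B = [[3,5],[5,6]] with det -7.
Per unit decrease in butter, x* moves by d = (0.8571, -0.7143).
The basis stays optimal until focaccia reaches 0; allowable decrease = 12.6 kg.

12.6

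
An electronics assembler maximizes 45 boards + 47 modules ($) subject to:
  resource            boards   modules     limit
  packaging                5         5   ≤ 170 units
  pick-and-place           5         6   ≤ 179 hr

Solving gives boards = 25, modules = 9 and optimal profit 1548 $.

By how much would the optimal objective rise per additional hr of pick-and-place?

Check each constraint at x*: packaging 170/170 (tight); pick-and-place 179/179 (tight).
From A_Bᵀ y = c: 5·y_packaging + 5·y_pick-and-place = 45; 5·y_packaging + 6·y_pick-and-place = 47.
This yields shadow prices y_packaging = 7, y_pick-and-place = 2.
Shadow price of pick-and-place = 2.

2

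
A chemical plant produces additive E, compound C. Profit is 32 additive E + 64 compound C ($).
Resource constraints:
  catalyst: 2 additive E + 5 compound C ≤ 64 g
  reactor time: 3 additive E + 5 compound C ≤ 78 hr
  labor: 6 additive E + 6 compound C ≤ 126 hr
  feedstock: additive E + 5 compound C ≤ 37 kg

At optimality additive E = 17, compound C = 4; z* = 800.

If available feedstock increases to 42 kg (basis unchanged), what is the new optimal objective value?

840

Check each constraint at x*: catalyst 54/64 (slack 10); reactor time 71/78 (slack 7); labor 126/126 (tight); feedstock 37/37 (tight).
Slack constraints have shadow price 0 (complementary slackness).
From A_Bᵀ y = c: 6·y_labor + 1·y_feedstock = 32; 6·y_labor + 5·y_feedstock = 64.
Solving: y_labor = 4, y_feedstock = 8.
Δz = y_feedstock·Δb = 8 × (5) = 40, so new z* = 800 + 40 = 840.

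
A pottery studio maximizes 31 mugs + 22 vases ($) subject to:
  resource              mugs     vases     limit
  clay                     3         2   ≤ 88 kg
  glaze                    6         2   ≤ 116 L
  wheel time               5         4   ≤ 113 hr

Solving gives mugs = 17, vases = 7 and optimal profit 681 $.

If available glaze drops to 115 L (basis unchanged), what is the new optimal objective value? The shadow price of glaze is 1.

Δb = -1, so new z* = 681 + (1)·(-1) = 681 − 1 = 680.

680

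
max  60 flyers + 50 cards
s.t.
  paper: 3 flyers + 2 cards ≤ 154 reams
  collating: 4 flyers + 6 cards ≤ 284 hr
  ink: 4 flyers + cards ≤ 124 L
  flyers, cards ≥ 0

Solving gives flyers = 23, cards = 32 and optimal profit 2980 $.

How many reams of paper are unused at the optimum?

21

paper used = 3·23 + 2·32 = 133; slack = 154 − 133 = 21.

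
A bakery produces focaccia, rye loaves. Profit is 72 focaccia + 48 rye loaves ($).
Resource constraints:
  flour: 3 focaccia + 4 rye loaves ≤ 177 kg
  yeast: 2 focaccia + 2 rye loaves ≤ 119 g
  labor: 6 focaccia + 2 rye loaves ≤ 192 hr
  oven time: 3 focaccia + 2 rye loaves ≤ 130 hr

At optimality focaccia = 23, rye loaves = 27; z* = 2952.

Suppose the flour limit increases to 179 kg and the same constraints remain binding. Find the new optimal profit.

2968

Binding: flour and labor. Non-binding: yeast (19 unused), oven time (7 unused).
By complementary slackness, y = 0 for the non-binding constraints.
From A_Bᵀ y = c: 3·y_flour + 6·y_labor = 72; 4·y_flour + 2·y_labor = 48.
Solving: y_flour = 8, y_labor = 8.
Δz = y_flour·Δb = 8 × (2) = 16, so new z* = 2952 + 16 = 2968.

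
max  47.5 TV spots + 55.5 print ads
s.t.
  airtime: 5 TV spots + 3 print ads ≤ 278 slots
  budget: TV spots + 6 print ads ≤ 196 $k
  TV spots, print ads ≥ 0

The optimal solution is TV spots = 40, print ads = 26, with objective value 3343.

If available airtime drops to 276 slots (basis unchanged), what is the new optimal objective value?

Both airtime and budget are binding at x*.
From A_Bᵀ y = c: 5·y_airtime + 1·y_budget = 47.5; 3·y_airtime + 6·y_budget = 55.5.
→ y_airtime = 8.5 and y_budget = 5.
Δz = y_airtime·Δb = 8.5 × (-2) = -17, so new z* = 3343 − 17 = 3326.

3326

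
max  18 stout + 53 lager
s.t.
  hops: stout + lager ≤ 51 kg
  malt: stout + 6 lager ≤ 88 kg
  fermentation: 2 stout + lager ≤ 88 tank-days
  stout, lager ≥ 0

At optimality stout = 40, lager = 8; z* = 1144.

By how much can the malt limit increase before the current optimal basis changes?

33

Binding constraints: malt, fermentation. The basis is B = [[1,6],[2,1]] with det -11.
Per unit increase in malt, x* moves by d = (-0.0909, 0.1818).
The basis stays optimal until hops becomes binding; allowable increase = 33 kg.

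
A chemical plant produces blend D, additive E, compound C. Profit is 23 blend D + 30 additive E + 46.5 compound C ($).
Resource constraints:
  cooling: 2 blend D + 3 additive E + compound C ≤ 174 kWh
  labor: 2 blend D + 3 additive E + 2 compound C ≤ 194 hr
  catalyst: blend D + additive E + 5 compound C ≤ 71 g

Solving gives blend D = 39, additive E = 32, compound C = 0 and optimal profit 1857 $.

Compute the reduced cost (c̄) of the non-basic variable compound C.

Check each constraint at x*: cooling 174/174 (tight); labor 174/194 (slack 20); catalyst 71/71 (tight).
Since labor is not tight, its dual is 0.
From A_Bᵀ y = c: 2·y_cooling + 1·y_catalyst = 23; 3·y_cooling + 1·y_catalyst = 30.
→ y_cooling = 7 and y_catalyst = 9.
Reduced cost of compound C: c₃ − yᵀa₃ = 46.5 − (7·1 + 9·5) = 46.5 − 52 = -5.5.

-5.5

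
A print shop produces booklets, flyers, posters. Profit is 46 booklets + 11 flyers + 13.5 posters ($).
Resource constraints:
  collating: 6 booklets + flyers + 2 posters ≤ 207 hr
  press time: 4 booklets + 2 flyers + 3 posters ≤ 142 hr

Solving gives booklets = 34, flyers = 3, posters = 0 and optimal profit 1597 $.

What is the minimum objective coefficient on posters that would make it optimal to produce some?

Both collating and press time are binding at x*.
Dual feasibility on the basic columns requires 6·y_collating + 4·y_press time = 46, 1·y_collating + 2·y_press time = 11.
→ y_collating = 6 and y_press time = 2.5.
posters enters the basis when its profit ≥ yᵀa₃ = 6·2 + 2.5·3 = 19.5.

19.5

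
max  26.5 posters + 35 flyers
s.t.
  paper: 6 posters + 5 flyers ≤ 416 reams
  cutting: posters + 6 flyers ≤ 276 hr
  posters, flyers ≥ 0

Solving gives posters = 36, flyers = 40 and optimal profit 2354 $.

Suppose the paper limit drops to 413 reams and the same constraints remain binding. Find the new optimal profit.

2342

Check each constraint at x*: paper 416/416 (tight); cutting 276/276 (tight).
Dual feasibility on the basic columns requires 6·y_paper + 1·y_cutting = 26.5, 5·y_paper + 6·y_cutting = 35.
Solving: y_paper = 4, y_cutting = 2.5.
Δz = y_paper·Δb = 4 × (-3) = -12, so new z* = 2354 − 12 = 2342.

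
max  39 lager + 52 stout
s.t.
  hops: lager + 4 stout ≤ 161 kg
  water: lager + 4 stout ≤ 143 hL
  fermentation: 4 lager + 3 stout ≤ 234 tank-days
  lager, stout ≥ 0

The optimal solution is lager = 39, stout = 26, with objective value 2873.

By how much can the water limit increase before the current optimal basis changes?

Binding constraints: water, fermentation. The basis is B = [[1,4],[4,3]] with det -13.
Per unit increase in water, x* moves by d = (-0.2308, 0.3077).
The basis stays optimal until hops becomes binding; allowable increase = 18 hL.

18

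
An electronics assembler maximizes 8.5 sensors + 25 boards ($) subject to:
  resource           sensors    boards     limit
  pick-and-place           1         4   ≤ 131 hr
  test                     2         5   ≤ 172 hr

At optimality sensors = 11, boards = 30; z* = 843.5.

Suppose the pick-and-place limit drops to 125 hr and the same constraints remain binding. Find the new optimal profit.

828.5

At the optimum: pick-and-place uses 131 of 131 (binding); test uses 172 of 172 (binding).
The binding rows give the dual system: 1·y_pick-and-place + 2·y_test = 8.5 and 4·y_pick-and-place + 5·y_test = 25.
This yields shadow prices y_pick-and-place = 2.5, y_test = 3.
Δz = y_pick-and-place·Δb = 2.5 × (-6) = -15, so new z* = 843.5 − 15 = 828.5.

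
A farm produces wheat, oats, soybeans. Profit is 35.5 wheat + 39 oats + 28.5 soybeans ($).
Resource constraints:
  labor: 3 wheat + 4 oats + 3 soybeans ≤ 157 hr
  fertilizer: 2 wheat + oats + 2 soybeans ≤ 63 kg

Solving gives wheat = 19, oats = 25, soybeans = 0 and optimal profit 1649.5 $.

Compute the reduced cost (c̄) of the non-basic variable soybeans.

Check each constraint at x*: labor 157/157 (tight); fertilizer 63/63 (tight).
From A_Bᵀ y = c: 3·y_labor + 2·y_fertilizer = 35.5; 4·y_labor + 1·y_fertilizer = 39.
→ y_labor = 8.5 and y_fertilizer = 5.
Reduced cost of soybeans: c₃ − yᵀa₃ = 28.5 − (8.5·3 + 5·2) = 28.5 − 35.5 = -7.

-7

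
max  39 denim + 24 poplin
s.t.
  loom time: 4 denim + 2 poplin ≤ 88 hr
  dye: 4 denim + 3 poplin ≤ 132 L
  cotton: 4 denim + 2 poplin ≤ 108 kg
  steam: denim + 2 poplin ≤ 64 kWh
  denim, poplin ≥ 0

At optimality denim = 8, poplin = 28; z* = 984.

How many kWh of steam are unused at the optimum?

0

steam used = 1·8 + 2·28 = 64; slack = 64 − 64 = 0.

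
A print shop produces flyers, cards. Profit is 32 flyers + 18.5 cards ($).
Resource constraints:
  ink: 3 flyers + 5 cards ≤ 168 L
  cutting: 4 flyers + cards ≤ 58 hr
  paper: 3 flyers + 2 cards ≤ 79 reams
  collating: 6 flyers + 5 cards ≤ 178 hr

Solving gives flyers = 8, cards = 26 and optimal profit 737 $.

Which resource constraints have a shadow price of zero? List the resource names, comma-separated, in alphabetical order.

ink, paper

ink: 154/168 (slack 14)
cutting: 58/58 (binding)
paper: 76/79 (slack 3)
collating: 178/178 (binding)
By complementary slackness, a constraint with positive slack has shadow price 0 → ink, paper.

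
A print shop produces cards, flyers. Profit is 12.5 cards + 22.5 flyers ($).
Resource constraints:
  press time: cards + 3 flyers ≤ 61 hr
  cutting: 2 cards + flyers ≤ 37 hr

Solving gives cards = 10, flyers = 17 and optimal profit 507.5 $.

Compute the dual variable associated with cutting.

At the optimum: press time uses 61 of 61 (binding); cutting uses 37 of 37 (binding).
From A_Bᵀ y = c: 1·y_press time + 2·y_cutting = 12.5; 3·y_press time + 1·y_cutting = 22.5.
This yields shadow prices y_press time = 6.5, y_cutting = 3.
Shadow price of cutting = 3.

3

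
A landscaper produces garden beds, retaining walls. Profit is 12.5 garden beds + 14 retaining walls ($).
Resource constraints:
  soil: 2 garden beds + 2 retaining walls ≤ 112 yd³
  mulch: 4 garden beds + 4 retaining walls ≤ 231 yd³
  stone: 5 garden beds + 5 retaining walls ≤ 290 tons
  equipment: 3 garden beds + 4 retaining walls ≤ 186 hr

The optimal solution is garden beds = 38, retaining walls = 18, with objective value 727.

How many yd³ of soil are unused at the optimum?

0

soil used = 2·38 + 2·18 = 112; slack = 112 − 112 = 0.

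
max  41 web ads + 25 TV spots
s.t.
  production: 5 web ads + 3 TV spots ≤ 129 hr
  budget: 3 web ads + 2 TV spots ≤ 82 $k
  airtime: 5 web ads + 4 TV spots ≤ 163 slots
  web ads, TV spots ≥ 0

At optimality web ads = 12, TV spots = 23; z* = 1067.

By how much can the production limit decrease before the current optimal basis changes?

Binding constraints: production, budget. The basis is B = [[5,3],[3,2]] with det 1.
Per unit decrease in production, x* moves by d = (-2, 3).
The basis stays optimal until airtime becomes binding; allowable decrease = 5.5 hr.

5.5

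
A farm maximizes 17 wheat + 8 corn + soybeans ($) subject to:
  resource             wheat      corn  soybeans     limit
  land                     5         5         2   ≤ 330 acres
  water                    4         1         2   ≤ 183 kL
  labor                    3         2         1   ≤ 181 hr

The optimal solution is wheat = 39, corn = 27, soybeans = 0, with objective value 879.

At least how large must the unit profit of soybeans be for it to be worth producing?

8

Check each constraint at x*: land 330/330 (tight); water 183/183 (tight); labor 171/181 (slack 10).
Since labor is not tight, its dual is 0.
From A_Bᵀ y = c: 5·y_land + 4·y_water = 17; 5·y_land + 1·y_water = 8.
→ y_land = 1 and y_water = 3.
soybeans enters the basis when its profit ≥ yᵀa₃ = 1·2 + 3·2 = 8.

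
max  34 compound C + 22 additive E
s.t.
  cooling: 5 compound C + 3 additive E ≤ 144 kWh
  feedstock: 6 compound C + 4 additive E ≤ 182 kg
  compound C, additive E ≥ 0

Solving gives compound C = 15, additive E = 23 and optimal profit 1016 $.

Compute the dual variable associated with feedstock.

At the optimum: cooling uses 144 of 144 (binding); feedstock uses 182 of 182 (binding).
Dual feasibility on the basic columns requires 5·y_cooling + 6·y_feedstock = 34, 3·y_cooling + 4·y_feedstock = 22.
Solving: y_cooling = 2, y_feedstock = 4.
Shadow price of feedstock = 4.

4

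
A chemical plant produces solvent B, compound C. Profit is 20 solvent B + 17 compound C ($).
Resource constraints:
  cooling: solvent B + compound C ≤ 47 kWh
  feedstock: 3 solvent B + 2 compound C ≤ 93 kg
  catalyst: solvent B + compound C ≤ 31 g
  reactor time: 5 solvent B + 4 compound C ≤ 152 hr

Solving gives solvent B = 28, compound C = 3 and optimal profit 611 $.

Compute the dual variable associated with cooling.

0

Binding: catalyst and reactor time. Non-binding: cooling (16 unused), feedstock (3 unused).
Since cooling, feedstock are not tight, their duals are 0.
Dual feasibility on the basic columns requires 1·y_catalyst + 5·y_reactor time = 20, 1·y_catalyst + 4·y_reactor time = 17.
→ y_catalyst = 5 and y_reactor time = 3.
Shadow price of cooling = 0.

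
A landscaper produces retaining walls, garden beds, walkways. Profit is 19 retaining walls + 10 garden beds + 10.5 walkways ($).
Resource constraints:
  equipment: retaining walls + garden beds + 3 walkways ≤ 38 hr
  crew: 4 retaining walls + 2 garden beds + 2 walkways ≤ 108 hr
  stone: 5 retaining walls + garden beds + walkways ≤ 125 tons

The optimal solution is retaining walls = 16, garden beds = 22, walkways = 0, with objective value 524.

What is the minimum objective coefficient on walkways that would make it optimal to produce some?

Check each constraint at x*: equipment 38/38 (tight); crew 108/108 (tight); stone 102/125 (slack 23).
By complementary slackness, y = 0 for the non-binding constraint.
Dual feasibility on the basic columns requires 1·y_equipment + 4·y_crew = 19, 1·y_equipment + 2·y_crew = 10.
→ y_equipment = 1 and y_crew = 4.5.
walkways enters the basis when its profit ≥ yᵀa₃ = 1·3 + 4.5·2 = 12.

12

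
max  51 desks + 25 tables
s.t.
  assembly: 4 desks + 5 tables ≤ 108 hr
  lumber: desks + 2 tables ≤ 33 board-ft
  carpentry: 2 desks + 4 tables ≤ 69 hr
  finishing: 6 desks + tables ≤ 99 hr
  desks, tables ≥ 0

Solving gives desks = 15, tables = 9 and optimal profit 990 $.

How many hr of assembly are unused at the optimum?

3

assembly used = 4·15 + 5·9 = 105; slack = 108 − 105 = 3.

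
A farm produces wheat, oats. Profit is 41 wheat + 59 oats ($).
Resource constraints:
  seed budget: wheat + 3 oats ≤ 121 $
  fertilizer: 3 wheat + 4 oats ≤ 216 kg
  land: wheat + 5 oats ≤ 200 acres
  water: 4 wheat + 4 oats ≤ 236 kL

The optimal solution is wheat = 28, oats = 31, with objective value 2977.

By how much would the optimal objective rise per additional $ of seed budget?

Check each constraint at x*: seed budget 121/121 (tight); fertilizer 208/216 (slack 8); land 183/200 (slack 17); water 236/236 (tight).
Slack constraints have shadow price 0 (complementary slackness).
The binding rows give the dual system: 1·y_seed budget + 4·y_water = 41 and 3·y_seed budget + 4·y_water = 59.
This yields shadow prices y_seed budget = 9, y_water = 8.
Shadow price of seed budget = 9.

9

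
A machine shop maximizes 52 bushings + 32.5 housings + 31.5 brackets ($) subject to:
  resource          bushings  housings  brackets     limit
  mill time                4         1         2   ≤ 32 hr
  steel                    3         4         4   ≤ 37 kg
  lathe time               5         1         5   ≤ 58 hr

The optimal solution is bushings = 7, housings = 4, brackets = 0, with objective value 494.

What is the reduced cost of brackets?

At the optimum: mill time uses 32 of 32 (binding); steel uses 37 of 37 (binding); lathe time uses 39 of 58 (slack = 19).
Since lathe time is not tight, its dual is 0.
From A_Bᵀ y = c: 4·y_mill time + 3·y_steel = 52; 1·y_mill time + 4·y_steel = 32.5.
→ y_mill time = 8.5 and y_steel = 6.
Reduced cost of brackets: c₃ − yᵀa₃ = 31.5 − (8.5·2 + 6·4) = 31.5 − 41 = -9.5.

-9.5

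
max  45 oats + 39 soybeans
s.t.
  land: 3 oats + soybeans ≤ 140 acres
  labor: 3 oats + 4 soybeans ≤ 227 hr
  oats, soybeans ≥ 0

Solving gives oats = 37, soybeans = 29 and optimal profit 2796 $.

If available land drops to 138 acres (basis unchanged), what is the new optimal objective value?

Check each constraint at x*: land 140/140 (tight); labor 227/227 (tight).
The binding rows give the dual system: 3·y_land + 3·y_labor = 45 and 1·y_land + 4·y_labor = 39.
This yields shadow prices y_land = 7, y_labor = 8.
Δz = y_land·Δb = 7 × (-2) = -14, so new z* = 2796 − 14 = 2782.

2782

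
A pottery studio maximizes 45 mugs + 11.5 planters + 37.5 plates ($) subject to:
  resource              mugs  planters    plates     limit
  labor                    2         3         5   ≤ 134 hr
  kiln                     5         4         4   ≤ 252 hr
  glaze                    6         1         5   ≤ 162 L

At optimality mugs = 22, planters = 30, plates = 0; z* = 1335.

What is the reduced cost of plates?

-5

At the optimum: labor uses 134 of 134 (binding); kiln uses 230 of 252 (slack = 22); glaze uses 162 of 162 (binding).
Since kiln is not tight, its dual is 0.
The binding rows give the dual system: 2·y_labor + 6·y_glaze = 45 and 3·y_labor + 1·y_glaze = 11.5.
Solving: y_labor = 1.5, y_glaze = 7.
Reduced cost of plates: c₃ − yᵀa₃ = 37.5 − (1.5·5 + 7·5) = 37.5 − 42.5 = -5.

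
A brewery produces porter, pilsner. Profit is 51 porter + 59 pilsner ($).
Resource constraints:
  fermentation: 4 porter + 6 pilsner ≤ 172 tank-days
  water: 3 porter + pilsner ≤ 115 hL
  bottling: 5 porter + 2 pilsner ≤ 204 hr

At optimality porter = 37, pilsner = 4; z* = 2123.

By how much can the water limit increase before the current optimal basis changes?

7

Binding constraints: fermentation, water. The basis is B = [[4,6],[3,1]] with det -14.
Per unit increase in water, x* moves by d = (0.4286, -0.2857).
The basis stays optimal until bottling becomes binding; allowable increase = 7 hL.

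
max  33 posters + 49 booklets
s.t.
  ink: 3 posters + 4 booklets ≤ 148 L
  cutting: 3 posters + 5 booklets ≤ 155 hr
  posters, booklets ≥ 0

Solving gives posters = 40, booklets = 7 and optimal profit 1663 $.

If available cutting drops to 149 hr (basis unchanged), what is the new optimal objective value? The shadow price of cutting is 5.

Δb = -6, so new z* = 1663 + (5)·(-6) = 1663 − 30 = 1633.

1633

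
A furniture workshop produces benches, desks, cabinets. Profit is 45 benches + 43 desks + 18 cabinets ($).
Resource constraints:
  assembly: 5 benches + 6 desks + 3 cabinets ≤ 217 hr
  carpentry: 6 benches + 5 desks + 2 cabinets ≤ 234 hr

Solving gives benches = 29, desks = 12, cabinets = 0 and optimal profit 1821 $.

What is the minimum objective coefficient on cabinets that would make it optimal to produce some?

19

At the optimum: assembly uses 217 of 217 (binding); carpentry uses 234 of 234 (binding).
From A_Bᵀ y = c: 5·y_assembly + 6·y_carpentry = 45; 6·y_assembly + 5·y_carpentry = 43.
Solving: y_assembly = 3, y_carpentry = 5.
cabinets enters the basis when its profit ≥ yᵀa₃ = 3·3 + 5·2 = 19.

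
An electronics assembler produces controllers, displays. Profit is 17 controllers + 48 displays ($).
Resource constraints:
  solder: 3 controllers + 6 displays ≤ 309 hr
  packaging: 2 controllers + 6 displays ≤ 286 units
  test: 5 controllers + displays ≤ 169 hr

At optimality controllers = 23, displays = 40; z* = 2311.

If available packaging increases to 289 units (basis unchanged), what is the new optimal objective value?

At the optimum: solder uses 309 of 309 (binding); packaging uses 286 of 286 (binding); test uses 155 of 169 (slack = 14).
By complementary slackness, y = 0 for the non-binding constraint.
From A_Bᵀ y = c: 3·y_solder + 2·y_packaging = 17; 6·y_solder + 6·y_packaging = 48.
This yields shadow prices y_solder = 1, y_packaging = 7.
Δz = y_packaging·Δb = 7 × (3) = 21, so new z* = 2311 + 21 = 2332.

2332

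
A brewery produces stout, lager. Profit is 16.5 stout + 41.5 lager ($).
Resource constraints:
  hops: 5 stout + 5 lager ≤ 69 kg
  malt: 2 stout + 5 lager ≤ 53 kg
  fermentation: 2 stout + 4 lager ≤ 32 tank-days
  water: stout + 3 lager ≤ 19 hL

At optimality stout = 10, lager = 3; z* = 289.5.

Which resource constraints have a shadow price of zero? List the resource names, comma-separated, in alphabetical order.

hops, malt

hops: 65/69 (slack 4)
malt: 35/53 (slack 18)
fermentation: 32/32 (binding)
water: 19/19 (binding)
By complementary slackness, a constraint with positive slack has shadow price 0 → hops, malt.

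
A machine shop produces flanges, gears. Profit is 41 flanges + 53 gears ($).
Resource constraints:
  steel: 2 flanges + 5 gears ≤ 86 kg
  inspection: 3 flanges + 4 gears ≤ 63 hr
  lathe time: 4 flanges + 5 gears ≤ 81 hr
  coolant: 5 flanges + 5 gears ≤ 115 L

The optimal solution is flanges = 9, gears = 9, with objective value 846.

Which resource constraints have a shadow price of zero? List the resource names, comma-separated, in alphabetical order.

steel: 63/86 (slack 23)
inspection: 63/63 (binding)
lathe time: 81/81 (binding)
coolant: 90/115 (slack 25)
By complementary slackness, a constraint with positive slack has shadow price 0 → coolant, steel.

coolant, steel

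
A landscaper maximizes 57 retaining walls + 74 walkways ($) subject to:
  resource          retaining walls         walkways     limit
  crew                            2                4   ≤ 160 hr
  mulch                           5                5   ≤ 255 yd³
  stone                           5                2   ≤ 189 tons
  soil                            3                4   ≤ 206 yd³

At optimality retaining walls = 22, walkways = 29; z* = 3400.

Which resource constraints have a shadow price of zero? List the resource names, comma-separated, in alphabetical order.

soil, stone

crew: 160/160 (binding)
mulch: 255/255 (binding)
stone: 168/189 (slack 21)
soil: 182/206 (slack 24)
By complementary slackness, a constraint with positive slack has shadow price 0 → soil, stone.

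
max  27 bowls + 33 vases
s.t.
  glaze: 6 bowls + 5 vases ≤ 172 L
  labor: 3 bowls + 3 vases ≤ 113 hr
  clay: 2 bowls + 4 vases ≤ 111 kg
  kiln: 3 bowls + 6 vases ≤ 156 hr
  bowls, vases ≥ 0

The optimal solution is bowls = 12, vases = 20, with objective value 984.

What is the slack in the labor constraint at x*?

labor used = 3·12 + 3·20 = 96; slack = 113 − 96 = 17.

17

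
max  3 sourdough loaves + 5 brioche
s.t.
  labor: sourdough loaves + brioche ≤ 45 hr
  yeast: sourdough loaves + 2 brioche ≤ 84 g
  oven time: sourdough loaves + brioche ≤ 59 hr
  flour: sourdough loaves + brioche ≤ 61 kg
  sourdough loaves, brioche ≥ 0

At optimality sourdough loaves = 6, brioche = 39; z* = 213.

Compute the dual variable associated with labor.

At the optimum: labor uses 45 of 45 (binding); yeast uses 84 of 84 (binding); oven time uses 45 of 59 (slack = 14); flour uses 45 of 61 (slack = 16).
Slack constraints have shadow price 0 (complementary slackness).
Dual feasibility on the basic columns requires 1·y_labor + 1·y_yeast = 3, 1·y_labor + 2·y_yeast = 5.
→ y_labor = 1 and y_yeast = 2.
Shadow price of labor = 1.

1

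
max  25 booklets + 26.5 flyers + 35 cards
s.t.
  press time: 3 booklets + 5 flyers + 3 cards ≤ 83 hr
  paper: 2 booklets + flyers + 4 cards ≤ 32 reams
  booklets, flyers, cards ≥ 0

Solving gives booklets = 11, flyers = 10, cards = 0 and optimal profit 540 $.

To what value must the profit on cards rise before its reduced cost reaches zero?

38

At the optimum: press time uses 83 of 83 (binding); paper uses 32 of 32 (binding).
Dual feasibility on the basic columns requires 3·y_press time + 2·y_paper = 25, 5·y_press time + 1·y_paper = 26.5.
Solving: y_press time = 4, y_paper = 6.5.
cards enters the basis when its profit ≥ yᵀa₃ = 4·3 + 6.5·4 = 38.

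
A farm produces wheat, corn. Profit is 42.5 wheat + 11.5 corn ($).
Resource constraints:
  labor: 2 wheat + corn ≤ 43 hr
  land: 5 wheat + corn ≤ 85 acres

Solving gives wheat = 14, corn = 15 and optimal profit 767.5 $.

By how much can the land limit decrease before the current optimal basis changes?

Binding constraints: labor, land. The basis is B = [[2,1],[5,1]] with det -3.
Per unit decrease in land, x* moves by d = (-0.3333, 0.6667).
The basis stays optimal until wheat reaches 0; allowable decrease = 42 acres.

42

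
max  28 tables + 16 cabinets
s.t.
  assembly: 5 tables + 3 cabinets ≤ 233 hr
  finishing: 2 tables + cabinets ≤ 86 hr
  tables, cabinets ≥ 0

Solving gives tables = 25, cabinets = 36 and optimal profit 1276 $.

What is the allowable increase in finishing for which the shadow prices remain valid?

Binding constraints: assembly, finishing. The basis is B = [[5,3],[2,1]] with det -1.
Per unit increase in finishing, x* moves by d = (3, -5).
The basis stays optimal until cabinets reaches 0; allowable increase = 7.2 hr.

7.2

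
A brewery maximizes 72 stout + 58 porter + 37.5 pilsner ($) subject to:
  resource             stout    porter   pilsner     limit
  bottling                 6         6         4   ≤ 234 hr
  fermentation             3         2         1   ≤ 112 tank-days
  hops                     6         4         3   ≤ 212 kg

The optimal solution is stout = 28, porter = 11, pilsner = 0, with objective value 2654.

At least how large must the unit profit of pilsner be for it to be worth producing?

41

At the optimum: bottling uses 234 of 234 (binding); fermentation uses 106 of 112 (slack = 6); hops uses 212 of 212 (binding).
By complementary slackness, y = 0 for the non-binding constraint.
From A_Bᵀ y = c: 6·y_bottling + 6·y_hops = 72; 6·y_bottling + 4·y_hops = 58.
Solving: y_bottling = 5, y_hops = 7.
pilsner enters the basis when its profit ≥ yᵀa₃ = 5·4 + 7·3 = 41.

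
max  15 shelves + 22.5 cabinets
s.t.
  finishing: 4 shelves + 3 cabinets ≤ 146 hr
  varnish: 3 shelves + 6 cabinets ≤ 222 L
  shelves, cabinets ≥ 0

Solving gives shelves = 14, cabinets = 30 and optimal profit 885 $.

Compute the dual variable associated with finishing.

Check each constraint at x*: finishing 146/146 (tight); varnish 222/222 (tight).
From A_Bᵀ y = c: 4·y_finishing + 3·y_varnish = 15; 3·y_finishing + 6·y_varnish = 22.5.
→ y_finishing = 1.5 and y_varnish = 3.
Shadow price of finishing = 1.5.

1.5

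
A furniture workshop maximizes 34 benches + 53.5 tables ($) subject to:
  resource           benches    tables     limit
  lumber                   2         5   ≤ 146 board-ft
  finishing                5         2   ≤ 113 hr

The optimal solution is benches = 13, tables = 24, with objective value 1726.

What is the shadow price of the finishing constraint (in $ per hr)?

Both lumber and finishing are binding at x*.
From A_Bᵀ y = c: 2·y_lumber + 5·y_finishing = 34; 5·y_lumber + 2·y_finishing = 53.5.
This yields shadow prices y_lumber = 9.5, y_finishing = 3.
Shadow price of finishing = 3.

3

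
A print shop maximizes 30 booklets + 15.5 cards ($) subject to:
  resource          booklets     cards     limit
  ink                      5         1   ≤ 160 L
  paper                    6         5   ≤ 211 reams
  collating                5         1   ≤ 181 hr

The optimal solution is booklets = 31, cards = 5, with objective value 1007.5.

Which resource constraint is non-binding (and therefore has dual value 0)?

ink: 160/160 (binding)
paper: 211/211 (binding)
collating: 160/181 (slack 21)
By complementary slackness, a constraint with positive slack has shadow price 0 → collating.

collating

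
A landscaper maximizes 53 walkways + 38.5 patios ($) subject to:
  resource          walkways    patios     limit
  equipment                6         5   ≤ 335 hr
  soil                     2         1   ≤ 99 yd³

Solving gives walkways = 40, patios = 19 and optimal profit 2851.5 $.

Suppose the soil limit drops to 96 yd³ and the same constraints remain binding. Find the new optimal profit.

At the optimum: equipment uses 335 of 335 (binding); soil uses 99 of 99 (binding).
From A_Bᵀ y = c: 6·y_equipment + 2·y_soil = 53; 5·y_equipment + 1·y_soil = 38.5.
Solving: y_equipment = 6, y_soil = 8.5.
Δz = y_soil·Δb = 8.5 × (-3) = -25.5, so new z* = 2851.5 − 25.5 = 2826.

2826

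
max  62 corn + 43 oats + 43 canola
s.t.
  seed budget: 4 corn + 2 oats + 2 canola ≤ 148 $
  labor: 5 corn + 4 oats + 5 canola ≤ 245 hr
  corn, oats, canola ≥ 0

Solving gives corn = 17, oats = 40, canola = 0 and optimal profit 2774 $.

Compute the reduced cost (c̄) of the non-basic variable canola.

At the optimum: seed budget uses 148 of 148 (binding); labor uses 245 of 245 (binding).
The binding rows give the dual system: 4·y_seed budget + 5·y_labor = 62 and 2·y_seed budget + 4·y_labor = 43.
→ y_seed budget = 5.5 and y_labor = 8.
Reduced cost of canola: c₃ − yᵀa₃ = 43 − (5.5·2 + 8·5) = 43 − 51 = -8.

-8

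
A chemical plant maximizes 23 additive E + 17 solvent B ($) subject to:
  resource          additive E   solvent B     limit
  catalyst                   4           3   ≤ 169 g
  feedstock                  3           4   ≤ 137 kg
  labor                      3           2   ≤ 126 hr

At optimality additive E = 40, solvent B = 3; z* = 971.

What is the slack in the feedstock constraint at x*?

feedstock used = 3·40 + 4·3 = 132; slack = 137 − 132 = 5.

5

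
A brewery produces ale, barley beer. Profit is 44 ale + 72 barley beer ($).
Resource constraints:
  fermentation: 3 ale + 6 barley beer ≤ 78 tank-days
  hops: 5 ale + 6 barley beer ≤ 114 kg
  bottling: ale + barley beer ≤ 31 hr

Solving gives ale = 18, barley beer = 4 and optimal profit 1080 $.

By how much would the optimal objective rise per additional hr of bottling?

0

At the optimum: fermentation uses 78 of 78 (binding); hops uses 114 of 114 (binding); bottling uses 22 of 31 (slack = 9).
Since bottling is not tight, its dual is 0.
Dual feasibility on the basic columns requires 3·y_fermentation + 5·y_hops = 44, 6·y_fermentation + 6·y_hops = 72.
This yields shadow prices y_fermentation = 8, y_hops = 4.
Shadow price of bottling = 0.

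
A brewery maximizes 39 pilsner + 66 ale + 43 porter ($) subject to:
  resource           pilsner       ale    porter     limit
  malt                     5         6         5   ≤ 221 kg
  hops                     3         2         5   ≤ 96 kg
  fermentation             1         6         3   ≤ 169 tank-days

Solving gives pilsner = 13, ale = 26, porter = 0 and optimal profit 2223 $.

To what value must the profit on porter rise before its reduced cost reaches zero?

47

Binding: malt and fermentation. Non-binding: hops (5 unused).
Slack constraints have shadow price 0 (complementary slackness).
From A_Bᵀ y = c: 5·y_malt + 1·y_fermentation = 39; 6·y_malt + 6·y_fermentation = 66.
This yields shadow prices y_malt = 7, y_fermentation = 4.
porter enters the basis when its profit ≥ yᵀa₃ = 7·5 + 4·3 = 47.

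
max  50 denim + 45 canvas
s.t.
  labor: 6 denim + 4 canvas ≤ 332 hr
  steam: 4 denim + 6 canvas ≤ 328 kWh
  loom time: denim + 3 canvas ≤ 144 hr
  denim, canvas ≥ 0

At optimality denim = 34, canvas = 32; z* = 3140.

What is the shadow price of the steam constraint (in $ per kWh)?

Binding: labor and steam. Non-binding: loom time (14 unused).
Since loom time is not tight, its dual is 0.
Dual feasibility on the basic columns requires 6·y_labor + 4·y_steam = 50, 4·y_labor + 6·y_steam = 45.
Solving: y_labor = 6, y_steam = 3.5.
Shadow price of steam = 3.5.

3.5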